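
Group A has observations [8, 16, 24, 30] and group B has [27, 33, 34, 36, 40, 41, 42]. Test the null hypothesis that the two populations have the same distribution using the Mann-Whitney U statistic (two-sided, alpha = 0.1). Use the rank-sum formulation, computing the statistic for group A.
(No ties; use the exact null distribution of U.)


Step 1: Combine and sort all 11 observations; assign midranks.
sorted (value, group): (8,X), (16,X), (24,X), (27,Y), (30,X), (33,Y), (34,Y), (36,Y), (40,Y), (41,Y), (42,Y)
ranks: 8->1, 16->2, 24->3, 27->4, 30->5, 33->6, 34->7, 36->8, 40->9, 41->10, 42->11
Step 2: Rank sum for X: R1 = 1 + 2 + 3 + 5 = 11.
Step 3: U_X = R1 - n1(n1+1)/2 = 11 - 4*5/2 = 11 - 10 = 1.
       U_Y = n1*n2 - U_X = 28 - 1 = 27.
Step 4: No ties, so the exact null distribution of U (based on enumerating the C(11,4) = 330 equally likely rank assignments) gives the two-sided p-value.
Step 5: p-value = 0.012121; compare to alpha = 0.1. reject H0.

U_X = 1, p = 0.012121, reject H0 at alpha = 0.1.


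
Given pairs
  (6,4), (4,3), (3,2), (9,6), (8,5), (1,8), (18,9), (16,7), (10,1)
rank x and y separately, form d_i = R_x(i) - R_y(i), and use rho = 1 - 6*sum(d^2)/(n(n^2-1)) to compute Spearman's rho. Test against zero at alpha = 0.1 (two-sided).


Step 1: Rank x and y separately (midranks; no ties here).
rank(x): 6->4, 4->3, 3->2, 9->6, 8->5, 1->1, 18->9, 16->8, 10->7
rank(y): 4->4, 3->3, 2->2, 6->6, 5->5, 8->8, 9->9, 7->7, 1->1
Step 2: d_i = R_x(i) - R_y(i); compute d_i^2.
  (4-4)^2=0, (3-3)^2=0, (2-2)^2=0, (6-6)^2=0, (5-5)^2=0, (1-8)^2=49, (9-9)^2=0, (8-7)^2=1, (7-1)^2=36
sum(d^2) = 86.
Step 3: rho = 1 - 6*86 / (9*(9^2 - 1)) = 1 - 516/720 = 0.283333.
Step 4: Under H0, t = rho * sqrt((n-2)/(1-rho^2)) = 0.7817 ~ t(7).
Step 5: Two-sided p-value from the t-distribution with 7 df = 0.460030.
Step 6: alpha = 0.1. fail to reject H0.

rho = 0.2833, p = 0.460030, fail to reject H0 at alpha = 0.1.


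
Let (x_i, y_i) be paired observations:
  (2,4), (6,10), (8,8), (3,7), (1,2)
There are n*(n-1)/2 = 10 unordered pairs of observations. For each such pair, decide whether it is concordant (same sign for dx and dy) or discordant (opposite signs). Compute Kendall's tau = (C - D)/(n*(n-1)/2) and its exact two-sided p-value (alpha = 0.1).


Step 1: Enumerate the 10 unordered pairs (i,j) with i<j and classify each by sign(x_j-x_i) * sign(y_j-y_i).
  (1,2):dx=+4,dy=+6->C; (1,3):dx=+6,dy=+4->C; (1,4):dx=+1,dy=+3->C; (1,5):dx=-1,dy=-2->C
  (2,3):dx=+2,dy=-2->D; (2,4):dx=-3,dy=-3->C; (2,5):dx=-5,dy=-8->C; (3,4):dx=-5,dy=-1->C
  (3,5):dx=-7,dy=-6->C; (4,5):dx=-2,dy=-5->C
Step 2: C = 9, D = 1, total pairs = 10.
Step 3: tau = (C - D)/(n(n-1)/2) = (9 - 1)/10 = 0.800000.
Step 4: Exact two-sided p-value (enumerate n! = 120 permutations of y under H0): p = 0.083333.
Step 5: alpha = 0.1. reject H0.

tau_b = 0.8000 (C=9, D=1), p = 0.083333, reject H0.


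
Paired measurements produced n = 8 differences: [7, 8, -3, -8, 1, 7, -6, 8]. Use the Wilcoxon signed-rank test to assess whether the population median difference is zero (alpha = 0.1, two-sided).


Step 1: Drop any zero differences (none here) and take |d_i|.
|d| = [7, 8, 3, 8, 1, 7, 6, 8]
Step 2: Midrank |d_i| (ties get averaged ranks).
ranks: |7|->4.5, |8|->7, |3|->2, |8|->7, |1|->1, |7|->4.5, |6|->3, |8|->7
Step 3: Attach original signs; sum ranks with positive sign and with negative sign.
W+ = 4.5 + 7 + 1 + 4.5 + 7 = 24
W- = 2 + 7 + 3 = 12
(Check: W+ + W- = 36 should equal n(n+1)/2 = 36.)
Step 4: Test statistic W = min(W+, W-) = 12.
Step 5: Ties in |d|, so use the tie-corrected normal approximation.
        E[W] = n(n+1)/4 = 8*9/4 = 18.
        Tie groups: |d|=7 (t=2), |d|=8 (t=3); sum(t^3 - t) = 30.
        Var[W] = n(n+1)(2n+1)/24 - sum(t^3-t)/48 = 1224/24 - 30/48 = 50.375.
        z = (W - E[W]) / sqrt(Var[W]) = (12 - 18) / 7.0975 = -0.8454.
        Two-sided p = 2*Phi(z) = 0.397908.
Step 6: alpha = 0.1. fail to reject H0.

W+ = 24, W- = 12, W = min = 12, p = 0.397908, fail to reject H0.


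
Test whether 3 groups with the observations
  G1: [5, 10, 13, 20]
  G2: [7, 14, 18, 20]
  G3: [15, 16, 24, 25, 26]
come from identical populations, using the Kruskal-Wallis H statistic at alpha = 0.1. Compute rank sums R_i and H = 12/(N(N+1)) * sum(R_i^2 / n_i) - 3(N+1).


Step 1: Combine all N = 13 observations and assign midranks.
sorted (value, group, rank): (5,G1,1), (7,G2,2), (10,G1,3), (13,G1,4), (14,G2,5), (15,G3,6), (16,G3,7), (18,G2,8), (20,G1,9.5), (20,G2,9.5), (24,G3,11), (25,G3,12), (26,G3,13)
Step 2: Sum ranks within each group.
R_1 = 17.5 (n_1 = 4)
R_2 = 24.5 (n_2 = 4)
R_3 = 49 (n_3 = 5)
Step 3: H = 12/(N(N+1)) * sum(R_i^2/n_i) - 3(N+1)
     = 12/(13*14) * (17.5^2/4 + 24.5^2/4 + 49^2/5) - 3*14
     = 0.065934 * 706.825 - 42
     = 4.603846.
Step 4: Ties present; correction factor C = 1 - 6/(13^3 - 13) = 0.997253. Corrected H = 4.603846 / 0.997253 = 4.616529.
Step 5: Under H0, H ~ chi^2(2); p-value = 0.099434.
Step 6: alpha = 0.1. reject H0.

H = 4.6165, df = 2, p = 0.099434, reject H0.


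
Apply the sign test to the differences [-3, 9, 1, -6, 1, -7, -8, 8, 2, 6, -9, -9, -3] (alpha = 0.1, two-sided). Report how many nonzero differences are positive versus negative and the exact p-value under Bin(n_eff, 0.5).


Step 1: Discard zero differences. Original n = 13; n_eff = number of nonzero differences = 13.
Nonzero differences (with sign): -3, +9, +1, -6, +1, -7, -8, +8, +2, +6, -9, -9, -3
Step 2: Count signs: positive = 6, negative = 7.
Step 3: Under H0: P(positive) = 0.5, so the number of positives S ~ Bin(13, 0.5).
Step 4: Two-sided exact p-value = sum of Bin(13,0.5) probabilities at or below the observed probability = 1.000000.
Step 5: alpha = 0.1. fail to reject H0.

n_eff = 13, pos = 6, neg = 7, p = 1.000000, fail to reject H0.


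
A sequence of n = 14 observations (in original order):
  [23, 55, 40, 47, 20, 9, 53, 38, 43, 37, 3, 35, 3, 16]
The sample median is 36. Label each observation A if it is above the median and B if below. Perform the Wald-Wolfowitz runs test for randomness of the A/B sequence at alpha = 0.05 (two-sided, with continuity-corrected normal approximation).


Step 1: Compute median = 36; label A = above, B = below.
Labels in order: BAAABBAAAABBBB  (n_A = 7, n_B = 7)
Step 2: Count runs R = 5.
Step 3: Under H0 (random ordering), E[R] = 2*n_A*n_B/(n_A+n_B) + 1 = 2*7*7/14 + 1 = 8.0000.
        Var[R] = 2*n_A*n_B*(2*n_A*n_B - n_A - n_B) / ((n_A+n_B)^2 * (n_A+n_B-1)) = 8232/2548 = 3.2308.
        SD[R] = 1.7974.
Step 4: Continuity-corrected z = (R + 0.5 - E[R]) / SD[R] = (5 + 0.5 - 8.0000) / 1.7974 = -1.3909.
Step 5: Two-sided p-value via normal approximation = 2*(1 - Phi(|z|)) = 0.164264.
Step 6: alpha = 0.05. fail to reject H0.

R = 5, z = -1.3909, p = 0.164264, fail to reject H0.


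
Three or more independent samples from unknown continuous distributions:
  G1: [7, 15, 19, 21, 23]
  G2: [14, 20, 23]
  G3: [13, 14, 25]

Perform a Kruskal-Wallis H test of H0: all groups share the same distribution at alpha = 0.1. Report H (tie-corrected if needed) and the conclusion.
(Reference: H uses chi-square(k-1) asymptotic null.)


Step 1: Combine all N = 11 observations and assign midranks.
sorted (value, group, rank): (7,G1,1), (13,G3,2), (14,G2,3.5), (14,G3,3.5), (15,G1,5), (19,G1,6), (20,G2,7), (21,G1,8), (23,G1,9.5), (23,G2,9.5), (25,G3,11)
Step 2: Sum ranks within each group.
R_1 = 29.5 (n_1 = 5)
R_2 = 20 (n_2 = 3)
R_3 = 16.5 (n_3 = 3)
Step 3: H = 12/(N(N+1)) * sum(R_i^2/n_i) - 3(N+1)
     = 12/(11*12) * (29.5^2/5 + 20^2/3 + 16.5^2/3) - 3*12
     = 0.090909 * 398.133 - 36
     = 0.193939.
Step 4: Ties present; correction factor C = 1 - 12/(11^3 - 11) = 0.990909. Corrected H = 0.193939 / 0.990909 = 0.195719.
Step 5: Under H0, H ~ chi^2(2); p-value = 0.906776.
Step 6: alpha = 0.1. fail to reject H0.

H = 0.1957, df = 2, p = 0.906776, fail to reject H0.


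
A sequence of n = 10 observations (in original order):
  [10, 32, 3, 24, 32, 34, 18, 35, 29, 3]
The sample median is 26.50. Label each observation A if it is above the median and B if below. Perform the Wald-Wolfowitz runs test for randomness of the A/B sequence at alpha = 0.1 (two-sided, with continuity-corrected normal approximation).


Step 1: Compute median = 26.50; label A = above, B = below.
Labels in order: BABBAABAAB  (n_A = 5, n_B = 5)
Step 2: Count runs R = 7.
Step 3: Under H0 (random ordering), E[R] = 2*n_A*n_B/(n_A+n_B) + 1 = 2*5*5/10 + 1 = 6.0000.
        Var[R] = 2*n_A*n_B*(2*n_A*n_B - n_A - n_B) / ((n_A+n_B)^2 * (n_A+n_B-1)) = 2000/900 = 2.2222.
        SD[R] = 1.4907.
Step 4: Continuity-corrected z = (R - 0.5 - E[R]) / SD[R] = (7 - 0.5 - 6.0000) / 1.4907 = 0.3354.
Step 5: Two-sided p-value via normal approximation = 2*(1 - Phi(|z|)) = 0.737316.
Step 6: alpha = 0.1. fail to reject H0.

R = 7, z = 0.3354, p = 0.737316, fail to reject H0.


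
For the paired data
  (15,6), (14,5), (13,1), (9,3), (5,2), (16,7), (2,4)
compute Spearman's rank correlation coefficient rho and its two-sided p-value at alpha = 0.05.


Step 1: Rank x and y separately (midranks; no ties here).
rank(x): 15->6, 14->5, 13->4, 9->3, 5->2, 16->7, 2->1
rank(y): 6->6, 5->5, 1->1, 3->3, 2->2, 7->7, 4->4
Step 2: d_i = R_x(i) - R_y(i); compute d_i^2.
  (6-6)^2=0, (5-5)^2=0, (4-1)^2=9, (3-3)^2=0, (2-2)^2=0, (7-7)^2=0, (1-4)^2=9
sum(d^2) = 18.
Step 3: rho = 1 - 6*18 / (7*(7^2 - 1)) = 1 - 108/336 = 0.678571.
Step 4: Under H0, t = rho * sqrt((n-2)/(1-rho^2)) = 2.0657 ~ t(5).
Step 5: Two-sided p-value from the t-distribution with 5 df = 0.093750.
Step 6: alpha = 0.05. fail to reject H0.

rho = 0.6786, p = 0.093750, fail to reject H0 at alpha = 0.05.


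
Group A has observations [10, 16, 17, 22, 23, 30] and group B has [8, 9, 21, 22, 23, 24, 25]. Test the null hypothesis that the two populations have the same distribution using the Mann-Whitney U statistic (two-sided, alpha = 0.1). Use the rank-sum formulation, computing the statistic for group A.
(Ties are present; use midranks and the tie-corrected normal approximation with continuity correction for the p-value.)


Step 1: Combine and sort all 13 observations; assign midranks.
sorted (value, group): (8,Y), (9,Y), (10,X), (16,X), (17,X), (21,Y), (22,X), (22,Y), (23,X), (23,Y), (24,Y), (25,Y), (30,X)
ranks: 8->1, 9->2, 10->3, 16->4, 17->5, 21->6, 22->7.5, 22->7.5, 23->9.5, 23->9.5, 24->11, 25->12, 30->13
Step 2: Rank sum for X: R1 = 3 + 4 + 5 + 7.5 + 9.5 + 13 = 42.
Step 3: U_X = R1 - n1(n1+1)/2 = 42 - 6*7/2 = 42 - 21 = 21.
       U_Y = n1*n2 - U_X = 42 - 21 = 21.
Step 4: Ties are present, so use the tie-corrected normal approximation (with continuity correction) for the p-value.
Step 5: p-value = 1.000000; compare to alpha = 0.1. fail to reject H0.

U_X = 21, p = 1.000000, fail to reject H0 at alpha = 0.1.


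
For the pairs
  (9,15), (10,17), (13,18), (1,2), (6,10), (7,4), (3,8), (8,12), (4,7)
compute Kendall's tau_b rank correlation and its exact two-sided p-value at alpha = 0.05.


Step 1: Enumerate the 36 unordered pairs (i,j) with i<j and classify each by sign(x_j-x_i) * sign(y_j-y_i).
  (1,2):dx=+1,dy=+2->C; (1,3):dx=+4,dy=+3->C; (1,4):dx=-8,dy=-13->C; (1,5):dx=-3,dy=-5->C
  (1,6):dx=-2,dy=-11->C; (1,7):dx=-6,dy=-7->C; (1,8):dx=-1,dy=-3->C; (1,9):dx=-5,dy=-8->C
  (2,3):dx=+3,dy=+1->C; (2,4):dx=-9,dy=-15->C; (2,5):dx=-4,dy=-7->C; (2,6):dx=-3,dy=-13->C
  (2,7):dx=-7,dy=-9->C; (2,8):dx=-2,dy=-5->C; (2,9):dx=-6,dy=-10->C; (3,4):dx=-12,dy=-16->C
  (3,5):dx=-7,dy=-8->C; (3,6):dx=-6,dy=-14->C; (3,7):dx=-10,dy=-10->C; (3,8):dx=-5,dy=-6->C
  (3,9):dx=-9,dy=-11->C; (4,5):dx=+5,dy=+8->C; (4,6):dx=+6,dy=+2->C; (4,7):dx=+2,dy=+6->C
  (4,8):dx=+7,dy=+10->C; (4,9):dx=+3,dy=+5->C; (5,6):dx=+1,dy=-6->D; (5,7):dx=-3,dy=-2->C
  (5,8):dx=+2,dy=+2->C; (5,9):dx=-2,dy=-3->C; (6,7):dx=-4,dy=+4->D; (6,8):dx=+1,dy=+8->C
  (6,9):dx=-3,dy=+3->D; (7,8):dx=+5,dy=+4->C; (7,9):dx=+1,dy=-1->D; (8,9):dx=-4,dy=-5->C
Step 2: C = 32, D = 4, total pairs = 36.
Step 3: tau = (C - D)/(n(n-1)/2) = (32 - 4)/36 = 0.777778.
Step 4: Exact two-sided p-value (enumerate n! = 362880 permutations of y under H0): p = 0.002425.
Step 5: alpha = 0.05. reject H0.

tau_b = 0.7778 (C=32, D=4), p = 0.002425, reject H0.


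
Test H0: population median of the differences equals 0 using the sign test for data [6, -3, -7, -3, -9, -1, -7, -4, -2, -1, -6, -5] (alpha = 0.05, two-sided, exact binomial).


Step 1: Discard zero differences. Original n = 12; n_eff = number of nonzero differences = 12.
Nonzero differences (with sign): +6, -3, -7, -3, -9, -1, -7, -4, -2, -1, -6, -5
Step 2: Count signs: positive = 1, negative = 11.
Step 3: Under H0: P(positive) = 0.5, so the number of positives S ~ Bin(12, 0.5).
Step 4: Two-sided exact p-value = sum of Bin(12,0.5) probabilities at or below the observed probability = 0.006348.
Step 5: alpha = 0.05. reject H0.

n_eff = 12, pos = 1, neg = 11, p = 0.006348, reject H0.


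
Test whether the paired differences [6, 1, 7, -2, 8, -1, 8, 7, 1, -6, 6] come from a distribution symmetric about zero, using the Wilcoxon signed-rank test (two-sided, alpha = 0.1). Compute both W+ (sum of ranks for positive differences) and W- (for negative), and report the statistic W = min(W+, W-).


Step 1: Drop any zero differences (none here) and take |d_i|.
|d| = [6, 1, 7, 2, 8, 1, 8, 7, 1, 6, 6]
Step 2: Midrank |d_i| (ties get averaged ranks).
ranks: |6|->6, |1|->2, |7|->8.5, |2|->4, |8|->10.5, |1|->2, |8|->10.5, |7|->8.5, |1|->2, |6|->6, |6|->6
Step 3: Attach original signs; sum ranks with positive sign and with negative sign.
W+ = 6 + 2 + 8.5 + 10.5 + 10.5 + 8.5 + 2 + 6 = 54
W- = 4 + 2 + 6 = 12
(Check: W+ + W- = 66 should equal n(n+1)/2 = 66.)
Step 4: Test statistic W = min(W+, W-) = 12.
Step 5: Ties in |d|, so use the tie-corrected normal approximation.
        E[W] = n(n+1)/4 = 11*12/4 = 33.
        Tie groups: |d|=1 (t=3), |d|=6 (t=3), |d|=7 (t=2), |d|=8 (t=2); sum(t^3 - t) = 60.
        Var[W] = n(n+1)(2n+1)/24 - sum(t^3-t)/48 = 3036/24 - 60/48 = 125.25.
        z = (W - E[W]) / sqrt(Var[W]) = (12 - 33) / 11.1915 = -1.8764.
        Two-sided p = 2*Phi(z) = 0.060597.
Step 6: alpha = 0.1. reject H0.

W+ = 54, W- = 12, W = min = 12, p = 0.060597, reject H0.


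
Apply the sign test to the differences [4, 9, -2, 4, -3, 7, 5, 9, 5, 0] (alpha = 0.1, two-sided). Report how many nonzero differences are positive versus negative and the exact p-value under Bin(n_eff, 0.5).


Step 1: Discard zero differences. Original n = 10; n_eff = number of nonzero differences = 9.
Nonzero differences (with sign): +4, +9, -2, +4, -3, +7, +5, +9, +5
Step 2: Count signs: positive = 7, negative = 2.
Step 3: Under H0: P(positive) = 0.5, so the number of positives S ~ Bin(9, 0.5).
Step 4: Two-sided exact p-value = sum of Bin(9,0.5) probabilities at or below the observed probability = 0.179688.
Step 5: alpha = 0.1. fail to reject H0.

n_eff = 9, pos = 7, neg = 2, p = 0.179688, fail to reject H0.


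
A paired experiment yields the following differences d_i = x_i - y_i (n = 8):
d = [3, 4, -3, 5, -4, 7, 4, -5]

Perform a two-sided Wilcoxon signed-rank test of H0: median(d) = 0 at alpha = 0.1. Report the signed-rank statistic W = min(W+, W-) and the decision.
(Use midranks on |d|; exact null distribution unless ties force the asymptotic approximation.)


Step 1: Drop any zero differences (none here) and take |d_i|.
|d| = [3, 4, 3, 5, 4, 7, 4, 5]
Step 2: Midrank |d_i| (ties get averaged ranks).
ranks: |3|->1.5, |4|->4, |3|->1.5, |5|->6.5, |4|->4, |7|->8, |4|->4, |5|->6.5
Step 3: Attach original signs; sum ranks with positive sign and with negative sign.
W+ = 1.5 + 4 + 6.5 + 8 + 4 = 24
W- = 1.5 + 4 + 6.5 = 12
(Check: W+ + W- = 36 should equal n(n+1)/2 = 36.)
Step 4: Test statistic W = min(W+, W-) = 12.
Step 5: Ties in |d|, so use the tie-corrected normal approximation.
        E[W] = n(n+1)/4 = 8*9/4 = 18.
        Tie groups: |d|=3 (t=2), |d|=4 (t=3), |d|=5 (t=2); sum(t^3 - t) = 36.
        Var[W] = n(n+1)(2n+1)/24 - sum(t^3-t)/48 = 1224/24 - 36/48 = 50.25.
        z = (W - E[W]) / sqrt(Var[W]) = (12 - 18) / 7.0887 = -0.8464.
        Two-sided p = 2*Phi(z) = 0.397321.
Step 6: alpha = 0.1. fail to reject H0.

W+ = 24, W- = 12, W = min = 12, p = 0.397321, fail to reject H0.


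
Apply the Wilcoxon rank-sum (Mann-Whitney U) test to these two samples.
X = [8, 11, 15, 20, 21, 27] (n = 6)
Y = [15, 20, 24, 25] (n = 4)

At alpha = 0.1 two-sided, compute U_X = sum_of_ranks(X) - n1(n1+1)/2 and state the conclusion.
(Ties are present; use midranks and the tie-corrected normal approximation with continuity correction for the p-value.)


Step 1: Combine and sort all 10 observations; assign midranks.
sorted (value, group): (8,X), (11,X), (15,X), (15,Y), (20,X), (20,Y), (21,X), (24,Y), (25,Y), (27,X)
ranks: 8->1, 11->2, 15->3.5, 15->3.5, 20->5.5, 20->5.5, 21->7, 24->8, 25->9, 27->10
Step 2: Rank sum for X: R1 = 1 + 2 + 3.5 + 5.5 + 7 + 10 = 29.
Step 3: U_X = R1 - n1(n1+1)/2 = 29 - 6*7/2 = 29 - 21 = 8.
       U_Y = n1*n2 - U_X = 24 - 8 = 16.
Step 4: Ties are present, so use the tie-corrected normal approximation (with continuity correction) for the p-value.
Step 5: p-value = 0.452793; compare to alpha = 0.1. fail to reject H0.

U_X = 8, p = 0.452793, fail to reject H0 at alpha = 0.1.


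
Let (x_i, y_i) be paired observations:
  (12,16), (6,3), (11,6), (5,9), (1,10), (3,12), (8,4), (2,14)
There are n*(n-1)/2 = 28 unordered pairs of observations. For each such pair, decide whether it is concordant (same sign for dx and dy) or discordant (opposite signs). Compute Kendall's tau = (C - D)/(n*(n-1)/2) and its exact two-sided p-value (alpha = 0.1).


Step 1: Enumerate the 28 unordered pairs (i,j) with i<j and classify each by sign(x_j-x_i) * sign(y_j-y_i).
  (1,2):dx=-6,dy=-13->C; (1,3):dx=-1,dy=-10->C; (1,4):dx=-7,dy=-7->C; (1,5):dx=-11,dy=-6->C
  (1,6):dx=-9,dy=-4->C; (1,7):dx=-4,dy=-12->C; (1,8):dx=-10,dy=-2->C; (2,3):dx=+5,dy=+3->C
  (2,4):dx=-1,dy=+6->D; (2,5):dx=-5,dy=+7->D; (2,6):dx=-3,dy=+9->D; (2,7):dx=+2,dy=+1->C
  (2,8):dx=-4,dy=+11->D; (3,4):dx=-6,dy=+3->D; (3,5):dx=-10,dy=+4->D; (3,6):dx=-8,dy=+6->D
  (3,7):dx=-3,dy=-2->C; (3,8):dx=-9,dy=+8->D; (4,5):dx=-4,dy=+1->D; (4,6):dx=-2,dy=+3->D
  (4,7):dx=+3,dy=-5->D; (4,8):dx=-3,dy=+5->D; (5,6):dx=+2,dy=+2->C; (5,7):dx=+7,dy=-6->D
  (5,8):dx=+1,dy=+4->C; (6,7):dx=+5,dy=-8->D; (6,8):dx=-1,dy=+2->D; (7,8):dx=-6,dy=+10->D
Step 2: C = 12, D = 16, total pairs = 28.
Step 3: tau = (C - D)/(n(n-1)/2) = (12 - 16)/28 = -0.142857.
Step 4: Exact two-sided p-value (enumerate n! = 40320 permutations of y under H0): p = 0.719544.
Step 5: alpha = 0.1. fail to reject H0.

tau_b = -0.1429 (C=12, D=16), p = 0.719544, fail to reject H0.


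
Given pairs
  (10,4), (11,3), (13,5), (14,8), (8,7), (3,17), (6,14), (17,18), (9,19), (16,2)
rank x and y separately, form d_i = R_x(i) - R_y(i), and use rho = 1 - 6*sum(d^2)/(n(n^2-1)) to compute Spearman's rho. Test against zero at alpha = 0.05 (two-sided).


Step 1: Rank x and y separately (midranks; no ties here).
rank(x): 10->5, 11->6, 13->7, 14->8, 8->3, 3->1, 6->2, 17->10, 9->4, 16->9
rank(y): 4->3, 3->2, 5->4, 8->6, 7->5, 17->8, 14->7, 18->9, 19->10, 2->1
Step 2: d_i = R_x(i) - R_y(i); compute d_i^2.
  (5-3)^2=4, (6-2)^2=16, (7-4)^2=9, (8-6)^2=4, (3-5)^2=4, (1-8)^2=49, (2-7)^2=25, (10-9)^2=1, (4-10)^2=36, (9-1)^2=64
sum(d^2) = 212.
Step 3: rho = 1 - 6*212 / (10*(10^2 - 1)) = 1 - 1272/990 = -0.284848.
Step 4: Under H0, t = rho * sqrt((n-2)/(1-rho^2)) = -0.8405 ~ t(8).
Step 5: Two-sided p-value from the t-distribution with 8 df = 0.425038.
Step 6: alpha = 0.05. fail to reject H0.

rho = -0.2848, p = 0.425038, fail to reject H0 at alpha = 0.05.


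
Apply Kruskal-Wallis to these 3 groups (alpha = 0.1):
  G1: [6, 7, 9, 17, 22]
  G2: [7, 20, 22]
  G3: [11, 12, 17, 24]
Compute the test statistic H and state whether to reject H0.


Step 1: Combine all N = 12 observations and assign midranks.
sorted (value, group, rank): (6,G1,1), (7,G1,2.5), (7,G2,2.5), (9,G1,4), (11,G3,5), (12,G3,6), (17,G1,7.5), (17,G3,7.5), (20,G2,9), (22,G1,10.5), (22,G2,10.5), (24,G3,12)
Step 2: Sum ranks within each group.
R_1 = 25.5 (n_1 = 5)
R_2 = 22 (n_2 = 3)
R_3 = 30.5 (n_3 = 4)
Step 3: H = 12/(N(N+1)) * sum(R_i^2/n_i) - 3(N+1)
     = 12/(12*13) * (25.5^2/5 + 22^2/3 + 30.5^2/4) - 3*13
     = 0.076923 * 523.946 - 39
     = 1.303526.
Step 4: Ties present; correction factor C = 1 - 18/(12^3 - 12) = 0.989510. Corrected H = 1.303526 / 0.989510 = 1.317344.
Step 5: Under H0, H ~ chi^2(2); p-value = 0.517538.
Step 6: alpha = 0.1. fail to reject H0.

H = 1.3173, df = 2, p = 0.517538, fail to reject H0.


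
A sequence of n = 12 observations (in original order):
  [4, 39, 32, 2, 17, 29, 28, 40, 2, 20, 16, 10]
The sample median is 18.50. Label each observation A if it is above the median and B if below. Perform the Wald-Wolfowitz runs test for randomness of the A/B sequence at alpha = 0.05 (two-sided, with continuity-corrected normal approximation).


Step 1: Compute median = 18.50; label A = above, B = below.
Labels in order: BAABBAAABABB  (n_A = 6, n_B = 6)
Step 2: Count runs R = 7.
Step 3: Under H0 (random ordering), E[R] = 2*n_A*n_B/(n_A+n_B) + 1 = 2*6*6/12 + 1 = 7.0000.
        Var[R] = 2*n_A*n_B*(2*n_A*n_B - n_A - n_B) / ((n_A+n_B)^2 * (n_A+n_B-1)) = 4320/1584 = 2.7273.
        SD[R] = 1.6514.
Step 4: R = E[R], so z = 0 with no continuity correction.
Step 5: Two-sided p-value via normal approximation = 2*(1 - Phi(|z|)) = 1.000000.
Step 6: alpha = 0.05. fail to reject H0.

R = 7, z = 0.0000, p = 1.000000, fail to reject H0.


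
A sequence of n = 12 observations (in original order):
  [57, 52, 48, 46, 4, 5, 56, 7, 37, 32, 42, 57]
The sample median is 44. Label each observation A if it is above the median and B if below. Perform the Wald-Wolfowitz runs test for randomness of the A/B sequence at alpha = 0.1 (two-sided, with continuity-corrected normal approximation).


Step 1: Compute median = 44; label A = above, B = below.
Labels in order: AAAABBABBBBA  (n_A = 6, n_B = 6)
Step 2: Count runs R = 5.
Step 3: Under H0 (random ordering), E[R] = 2*n_A*n_B/(n_A+n_B) + 1 = 2*6*6/12 + 1 = 7.0000.
        Var[R] = 2*n_A*n_B*(2*n_A*n_B - n_A - n_B) / ((n_A+n_B)^2 * (n_A+n_B-1)) = 4320/1584 = 2.7273.
        SD[R] = 1.6514.
Step 4: Continuity-corrected z = (R + 0.5 - E[R]) / SD[R] = (5 + 0.5 - 7.0000) / 1.6514 = -0.9083.
Step 5: Two-sided p-value via normal approximation = 2*(1 - Phi(|z|)) = 0.363722.
Step 6: alpha = 0.1. fail to reject H0.

R = 5, z = -0.9083, p = 0.363722, fail to reject H0.


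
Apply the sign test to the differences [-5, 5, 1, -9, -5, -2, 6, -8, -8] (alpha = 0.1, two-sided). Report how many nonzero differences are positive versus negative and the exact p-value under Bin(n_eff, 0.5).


Step 1: Discard zero differences. Original n = 9; n_eff = number of nonzero differences = 9.
Nonzero differences (with sign): -5, +5, +1, -9, -5, -2, +6, -8, -8
Step 2: Count signs: positive = 3, negative = 6.
Step 3: Under H0: P(positive) = 0.5, so the number of positives S ~ Bin(9, 0.5).
Step 4: Two-sided exact p-value = sum of Bin(9,0.5) probabilities at or below the observed probability = 0.507812.
Step 5: alpha = 0.1. fail to reject H0.

n_eff = 9, pos = 3, neg = 6, p = 0.507812, fail to reject H0.


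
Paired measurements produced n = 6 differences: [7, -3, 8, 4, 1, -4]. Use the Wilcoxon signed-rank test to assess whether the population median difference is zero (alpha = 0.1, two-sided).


Step 1: Drop any zero differences (none here) and take |d_i|.
|d| = [7, 3, 8, 4, 1, 4]
Step 2: Midrank |d_i| (ties get averaged ranks).
ranks: |7|->5, |3|->2, |8|->6, |4|->3.5, |1|->1, |4|->3.5
Step 3: Attach original signs; sum ranks with positive sign and with negative sign.
W+ = 5 + 6 + 3.5 + 1 = 15.5
W- = 2 + 3.5 = 5.5
(Check: W+ + W- = 21 should equal n(n+1)/2 = 21.)
Step 4: Test statistic W = min(W+, W-) = 5.5.
Step 5: Ties in |d|, so use the tie-corrected normal approximation.
        E[W] = n(n+1)/4 = 6*7/4 = 10.5.
        Tie groups: |d|=4 (t=2); sum(t^3 - t) = 6.
        Var[W] = n(n+1)(2n+1)/24 - sum(t^3-t)/48 = 546/24 - 6/48 = 22.625.
        z = (W - E[W]) / sqrt(Var[W]) = (5.5 - 10.5) / 4.7566 = -1.0512.
        Two-sided p = 2*Phi(z) = 0.293177.
Step 6: alpha = 0.1. fail to reject H0.

W+ = 15.5, W- = 5.5, W = min = 5.5, p = 0.293177, fail to reject H0.


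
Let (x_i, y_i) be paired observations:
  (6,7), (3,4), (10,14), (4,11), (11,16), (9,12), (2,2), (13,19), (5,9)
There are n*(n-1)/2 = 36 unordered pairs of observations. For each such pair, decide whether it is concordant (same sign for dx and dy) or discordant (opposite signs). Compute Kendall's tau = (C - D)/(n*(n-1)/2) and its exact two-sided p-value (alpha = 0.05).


Step 1: Enumerate the 36 unordered pairs (i,j) with i<j and classify each by sign(x_j-x_i) * sign(y_j-y_i).
  (1,2):dx=-3,dy=-3->C; (1,3):dx=+4,dy=+7->C; (1,4):dx=-2,dy=+4->D; (1,5):dx=+5,dy=+9->C
  (1,6):dx=+3,dy=+5->C; (1,7):dx=-4,dy=-5->C; (1,8):dx=+7,dy=+12->C; (1,9):dx=-1,dy=+2->D
  (2,3):dx=+7,dy=+10->C; (2,4):dx=+1,dy=+7->C; (2,5):dx=+8,dy=+12->C; (2,6):dx=+6,dy=+8->C
  (2,7):dx=-1,dy=-2->C; (2,8):dx=+10,dy=+15->C; (2,9):dx=+2,dy=+5->C; (3,4):dx=-6,dy=-3->C
  (3,5):dx=+1,dy=+2->C; (3,6):dx=-1,dy=-2->C; (3,7):dx=-8,dy=-12->C; (3,8):dx=+3,dy=+5->C
  (3,9):dx=-5,dy=-5->C; (4,5):dx=+7,dy=+5->C; (4,6):dx=+5,dy=+1->C; (4,7):dx=-2,dy=-9->C
  (4,8):dx=+9,dy=+8->C; (4,9):dx=+1,dy=-2->D; (5,6):dx=-2,dy=-4->C; (5,7):dx=-9,dy=-14->C
  (5,8):dx=+2,dy=+3->C; (5,9):dx=-6,dy=-7->C; (6,7):dx=-7,dy=-10->C; (6,8):dx=+4,dy=+7->C
  (6,9):dx=-4,dy=-3->C; (7,8):dx=+11,dy=+17->C; (7,9):dx=+3,dy=+7->C; (8,9):dx=-8,dy=-10->C
Step 2: C = 33, D = 3, total pairs = 36.
Step 3: tau = (C - D)/(n(n-1)/2) = (33 - 3)/36 = 0.833333.
Step 4: Exact two-sided p-value (enumerate n! = 362880 permutations of y under H0): p = 0.000854.
Step 5: alpha = 0.05. reject H0.

tau_b = 0.8333 (C=33, D=3), p = 0.000854, reject H0.


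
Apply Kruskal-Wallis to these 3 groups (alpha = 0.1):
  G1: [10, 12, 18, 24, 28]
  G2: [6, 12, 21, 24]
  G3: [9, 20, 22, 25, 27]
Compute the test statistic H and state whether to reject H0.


Step 1: Combine all N = 14 observations and assign midranks.
sorted (value, group, rank): (6,G2,1), (9,G3,2), (10,G1,3), (12,G1,4.5), (12,G2,4.5), (18,G1,6), (20,G3,7), (21,G2,8), (22,G3,9), (24,G1,10.5), (24,G2,10.5), (25,G3,12), (27,G3,13), (28,G1,14)
Step 2: Sum ranks within each group.
R_1 = 38 (n_1 = 5)
R_2 = 24 (n_2 = 4)
R_3 = 43 (n_3 = 5)
Step 3: H = 12/(N(N+1)) * sum(R_i^2/n_i) - 3(N+1)
     = 12/(14*15) * (38^2/5 + 24^2/4 + 43^2/5) - 3*15
     = 0.057143 * 802.6 - 45
     = 0.862857.
Step 4: Ties present; correction factor C = 1 - 12/(14^3 - 14) = 0.995604. Corrected H = 0.862857 / 0.995604 = 0.866667.
Step 5: Under H0, H ~ chi^2(2); p-value = 0.648344.
Step 6: alpha = 0.1. fail to reject H0.

H = 0.8667, df = 2, p = 0.648344, fail to reject H0.


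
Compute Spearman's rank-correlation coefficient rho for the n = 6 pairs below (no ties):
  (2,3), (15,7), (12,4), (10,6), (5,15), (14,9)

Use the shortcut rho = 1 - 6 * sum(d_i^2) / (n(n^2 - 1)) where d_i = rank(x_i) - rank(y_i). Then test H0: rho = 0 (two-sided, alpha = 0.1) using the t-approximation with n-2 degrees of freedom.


Step 1: Rank x and y separately (midranks; no ties here).
rank(x): 2->1, 15->6, 12->4, 10->3, 5->2, 14->5
rank(y): 3->1, 7->4, 4->2, 6->3, 15->6, 9->5
Step 2: d_i = R_x(i) - R_y(i); compute d_i^2.
  (1-1)^2=0, (6-4)^2=4, (4-2)^2=4, (3-3)^2=0, (2-6)^2=16, (5-5)^2=0
sum(d^2) = 24.
Step 3: rho = 1 - 6*24 / (6*(6^2 - 1)) = 1 - 144/210 = 0.314286.
Step 4: Under H0, t = rho * sqrt((n-2)/(1-rho^2)) = 0.6621 ~ t(4).
Step 5: Two-sided p-value from the t-distribution with 4 df = 0.544093.
Step 6: alpha = 0.1. fail to reject H0.

rho = 0.3143, p = 0.544093, fail to reject H0 at alpha = 0.1.


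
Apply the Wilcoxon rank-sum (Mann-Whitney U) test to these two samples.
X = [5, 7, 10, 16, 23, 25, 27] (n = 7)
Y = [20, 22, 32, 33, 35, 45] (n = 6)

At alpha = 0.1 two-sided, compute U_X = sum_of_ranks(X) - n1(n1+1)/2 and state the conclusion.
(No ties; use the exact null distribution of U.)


Step 1: Combine and sort all 13 observations; assign midranks.
sorted (value, group): (5,X), (7,X), (10,X), (16,X), (20,Y), (22,Y), (23,X), (25,X), (27,X), (32,Y), (33,Y), (35,Y), (45,Y)
ranks: 5->1, 7->2, 10->3, 16->4, 20->5, 22->6, 23->7, 25->8, 27->9, 32->10, 33->11, 35->12, 45->13
Step 2: Rank sum for X: R1 = 1 + 2 + 3 + 4 + 7 + 8 + 9 = 34.
Step 3: U_X = R1 - n1(n1+1)/2 = 34 - 7*8/2 = 34 - 28 = 6.
       U_Y = n1*n2 - U_X = 42 - 6 = 36.
Step 4: No ties, so the exact null distribution of U (based on enumerating the C(13,7) = 1716 equally likely rank assignments) gives the two-sided p-value.
Step 5: p-value = 0.034965; compare to alpha = 0.1. reject H0.

U_X = 6, p = 0.034965, reject H0 at alpha = 0.1.


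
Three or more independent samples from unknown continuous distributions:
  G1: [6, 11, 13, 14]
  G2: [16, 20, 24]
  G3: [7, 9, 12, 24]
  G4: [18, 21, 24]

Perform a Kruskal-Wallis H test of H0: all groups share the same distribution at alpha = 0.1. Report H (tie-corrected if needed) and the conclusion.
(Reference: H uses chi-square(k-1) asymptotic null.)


Step 1: Combine all N = 14 observations and assign midranks.
sorted (value, group, rank): (6,G1,1), (7,G3,2), (9,G3,3), (11,G1,4), (12,G3,5), (13,G1,6), (14,G1,7), (16,G2,8), (18,G4,9), (20,G2,10), (21,G4,11), (24,G2,13), (24,G3,13), (24,G4,13)
Step 2: Sum ranks within each group.
R_1 = 18 (n_1 = 4)
R_2 = 31 (n_2 = 3)
R_3 = 23 (n_3 = 4)
R_4 = 33 (n_4 = 3)
Step 3: H = 12/(N(N+1)) * sum(R_i^2/n_i) - 3(N+1)
     = 12/(14*15) * (18^2/4 + 31^2/3 + 23^2/4 + 33^2/3) - 3*15
     = 0.057143 * 896.583 - 45
     = 6.233333.
Step 4: Ties present; correction factor C = 1 - 24/(14^3 - 14) = 0.991209. Corrected H = 6.233333 / 0.991209 = 6.288618.
Step 5: Under H0, H ~ chi^2(3); p-value = 0.098382.
Step 6: alpha = 0.1. reject H0.

H = 6.2886, df = 3, p = 0.098382, reject H0.


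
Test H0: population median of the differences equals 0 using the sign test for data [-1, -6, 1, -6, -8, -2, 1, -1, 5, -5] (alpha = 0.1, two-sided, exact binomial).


Step 1: Discard zero differences. Original n = 10; n_eff = number of nonzero differences = 10.
Nonzero differences (with sign): -1, -6, +1, -6, -8, -2, +1, -1, +5, -5
Step 2: Count signs: positive = 3, negative = 7.
Step 3: Under H0: P(positive) = 0.5, so the number of positives S ~ Bin(10, 0.5).
Step 4: Two-sided exact p-value = sum of Bin(10,0.5) probabilities at or below the observed probability = 0.343750.
Step 5: alpha = 0.1. fail to reject H0.

n_eff = 10, pos = 3, neg = 7, p = 0.343750, fail to reject H0.


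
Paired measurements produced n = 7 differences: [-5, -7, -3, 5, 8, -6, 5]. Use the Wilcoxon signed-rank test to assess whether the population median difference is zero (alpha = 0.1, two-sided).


Step 1: Drop any zero differences (none here) and take |d_i|.
|d| = [5, 7, 3, 5, 8, 6, 5]
Step 2: Midrank |d_i| (ties get averaged ranks).
ranks: |5|->3, |7|->6, |3|->1, |5|->3, |8|->7, |6|->5, |5|->3
Step 3: Attach original signs; sum ranks with positive sign and with negative sign.
W+ = 3 + 7 + 3 = 13
W- = 3 + 6 + 1 + 5 = 15
(Check: W+ + W- = 28 should equal n(n+1)/2 = 28.)
Step 4: Test statistic W = min(W+, W-) = 13.
Step 5: Ties in |d|, so use the tie-corrected normal approximation.
        E[W] = n(n+1)/4 = 7*8/4 = 14.
        Tie groups: |d|=5 (t=3); sum(t^3 - t) = 24.
        Var[W] = n(n+1)(2n+1)/24 - sum(t^3-t)/48 = 840/24 - 24/48 = 34.5.
        z = (W - E[W]) / sqrt(Var[W]) = (13 - 14) / 5.8737 = -0.1703.
        Two-sided p = 2*Phi(z) = 0.864813.
Step 6: alpha = 0.1. fail to reject H0.

W+ = 13, W- = 15, W = min = 13, p = 0.864813, fail to reject H0.


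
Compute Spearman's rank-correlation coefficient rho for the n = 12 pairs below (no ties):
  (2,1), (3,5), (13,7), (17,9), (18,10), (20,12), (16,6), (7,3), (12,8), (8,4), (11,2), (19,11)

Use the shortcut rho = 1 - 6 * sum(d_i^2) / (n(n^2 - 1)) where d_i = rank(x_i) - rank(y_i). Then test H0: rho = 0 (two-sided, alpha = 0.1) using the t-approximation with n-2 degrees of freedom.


Step 1: Rank x and y separately (midranks; no ties here).
rank(x): 2->1, 3->2, 13->7, 17->9, 18->10, 20->12, 16->8, 7->3, 12->6, 8->4, 11->5, 19->11
rank(y): 1->1, 5->5, 7->7, 9->9, 10->10, 12->12, 6->6, 3->3, 8->8, 4->4, 2->2, 11->11
Step 2: d_i = R_x(i) - R_y(i); compute d_i^2.
  (1-1)^2=0, (2-5)^2=9, (7-7)^2=0, (9-9)^2=0, (10-10)^2=0, (12-12)^2=0, (8-6)^2=4, (3-3)^2=0, (6-8)^2=4, (4-4)^2=0, (5-2)^2=9, (11-11)^2=0
sum(d^2) = 26.
Step 3: rho = 1 - 6*26 / (12*(12^2 - 1)) = 1 - 156/1716 = 0.909091.
Step 4: Under H0, t = rho * sqrt((n-2)/(1-rho^2)) = 6.9007 ~ t(10).
Step 5: Two-sided p-value from the t-distribution with 10 df = 0.000042.
Step 6: alpha = 0.1. reject H0.

rho = 0.9091, p = 0.000042, reject H0 at alpha = 0.1.


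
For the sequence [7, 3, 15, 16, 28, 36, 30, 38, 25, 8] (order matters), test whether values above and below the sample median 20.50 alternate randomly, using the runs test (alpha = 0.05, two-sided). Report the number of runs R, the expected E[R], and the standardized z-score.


Step 1: Compute median = 20.50; label A = above, B = below.
Labels in order: BBBBAAAAAB  (n_A = 5, n_B = 5)
Step 2: Count runs R = 3.
Step 3: Under H0 (random ordering), E[R] = 2*n_A*n_B/(n_A+n_B) + 1 = 2*5*5/10 + 1 = 6.0000.
        Var[R] = 2*n_A*n_B*(2*n_A*n_B - n_A - n_B) / ((n_A+n_B)^2 * (n_A+n_B-1)) = 2000/900 = 2.2222.
        SD[R] = 1.4907.
Step 4: Continuity-corrected z = (R + 0.5 - E[R]) / SD[R] = (3 + 0.5 - 6.0000) / 1.4907 = -1.6771.
Step 5: Two-sided p-value via normal approximation = 2*(1 - Phi(|z|)) = 0.093533.
Step 6: alpha = 0.05. fail to reject H0.

R = 3, z = -1.6771, p = 0.093533, fail to reject H0.


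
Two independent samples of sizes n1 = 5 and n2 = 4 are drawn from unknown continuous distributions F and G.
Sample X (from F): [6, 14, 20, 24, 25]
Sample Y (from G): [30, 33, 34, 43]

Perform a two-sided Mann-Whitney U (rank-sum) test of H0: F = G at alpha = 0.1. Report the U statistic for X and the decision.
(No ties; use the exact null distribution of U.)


Step 1: Combine and sort all 9 observations; assign midranks.
sorted (value, group): (6,X), (14,X), (20,X), (24,X), (25,X), (30,Y), (33,Y), (34,Y), (43,Y)
ranks: 6->1, 14->2, 20->3, 24->4, 25->5, 30->6, 33->7, 34->8, 43->9
Step 2: Rank sum for X: R1 = 1 + 2 + 3 + 4 + 5 = 15.
Step 3: U_X = R1 - n1(n1+1)/2 = 15 - 5*6/2 = 15 - 15 = 0.
       U_Y = n1*n2 - U_X = 20 - 0 = 20.
Step 4: No ties, so the exact null distribution of U (based on enumerating the C(9,5) = 126 equally likely rank assignments) gives the two-sided p-value.
Step 5: p-value = 0.015873; compare to alpha = 0.1. reject H0.

U_X = 0, p = 0.015873, reject H0 at alpha = 0.1.


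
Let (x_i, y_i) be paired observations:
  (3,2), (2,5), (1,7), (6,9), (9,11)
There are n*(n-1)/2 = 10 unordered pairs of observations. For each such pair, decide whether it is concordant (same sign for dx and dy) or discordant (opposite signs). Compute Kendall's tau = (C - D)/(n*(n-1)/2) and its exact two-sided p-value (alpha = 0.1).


Step 1: Enumerate the 10 unordered pairs (i,j) with i<j and classify each by sign(x_j-x_i) * sign(y_j-y_i).
  (1,2):dx=-1,dy=+3->D; (1,3):dx=-2,dy=+5->D; (1,4):dx=+3,dy=+7->C; (1,5):dx=+6,dy=+9->C
  (2,3):dx=-1,dy=+2->D; (2,4):dx=+4,dy=+4->C; (2,5):dx=+7,dy=+6->C; (3,4):dx=+5,dy=+2->C
  (3,5):dx=+8,dy=+4->C; (4,5):dx=+3,dy=+2->C
Step 2: C = 7, D = 3, total pairs = 10.
Step 3: tau = (C - D)/(n(n-1)/2) = (7 - 3)/10 = 0.400000.
Step 4: Exact two-sided p-value (enumerate n! = 120 permutations of y under H0): p = 0.483333.
Step 5: alpha = 0.1. fail to reject H0.

tau_b = 0.4000 (C=7, D=3), p = 0.483333, fail to reject H0.


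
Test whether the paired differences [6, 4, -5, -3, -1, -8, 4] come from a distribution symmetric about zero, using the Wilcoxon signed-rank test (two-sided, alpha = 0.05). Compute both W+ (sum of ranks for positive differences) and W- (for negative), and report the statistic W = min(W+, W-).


Step 1: Drop any zero differences (none here) and take |d_i|.
|d| = [6, 4, 5, 3, 1, 8, 4]
Step 2: Midrank |d_i| (ties get averaged ranks).
ranks: |6|->6, |4|->3.5, |5|->5, |3|->2, |1|->1, |8|->7, |4|->3.5
Step 3: Attach original signs; sum ranks with positive sign and with negative sign.
W+ = 6 + 3.5 + 3.5 = 13
W- = 5 + 2 + 1 + 7 = 15
(Check: W+ + W- = 28 should equal n(n+1)/2 = 28.)
Step 4: Test statistic W = min(W+, W-) = 13.
Step 5: Ties in |d|, so use the tie-corrected normal approximation.
        E[W] = n(n+1)/4 = 7*8/4 = 14.
        Tie groups: |d|=4 (t=2); sum(t^3 - t) = 6.
        Var[W] = n(n+1)(2n+1)/24 - sum(t^3-t)/48 = 840/24 - 6/48 = 34.875.
        z = (W - E[W]) / sqrt(Var[W]) = (13 - 14) / 5.9055 = -0.1693.
        Two-sided p = 2*Phi(z) = 0.865534.
Step 6: alpha = 0.05. fail to reject H0.

W+ = 13, W- = 15, W = min = 13, p = 0.865534, fail to reject H0.


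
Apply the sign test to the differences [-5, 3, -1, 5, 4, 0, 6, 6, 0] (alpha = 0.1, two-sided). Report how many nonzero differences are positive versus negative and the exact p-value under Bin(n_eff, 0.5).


Step 1: Discard zero differences. Original n = 9; n_eff = number of nonzero differences = 7.
Nonzero differences (with sign): -5, +3, -1, +5, +4, +6, +6
Step 2: Count signs: positive = 5, negative = 2.
Step 3: Under H0: P(positive) = 0.5, so the number of positives S ~ Bin(7, 0.5).
Step 4: Two-sided exact p-value = sum of Bin(7,0.5) probabilities at or below the observed probability = 0.453125.
Step 5: alpha = 0.1. fail to reject H0.

n_eff = 7, pos = 5, neg = 2, p = 0.453125, fail to reject H0.


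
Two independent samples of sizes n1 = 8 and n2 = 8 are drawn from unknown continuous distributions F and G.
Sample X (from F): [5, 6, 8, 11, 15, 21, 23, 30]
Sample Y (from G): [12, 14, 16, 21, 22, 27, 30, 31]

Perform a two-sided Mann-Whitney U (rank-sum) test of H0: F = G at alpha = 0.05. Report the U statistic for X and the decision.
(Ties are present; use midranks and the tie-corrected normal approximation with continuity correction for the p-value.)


Step 1: Combine and sort all 16 observations; assign midranks.
sorted (value, group): (5,X), (6,X), (8,X), (11,X), (12,Y), (14,Y), (15,X), (16,Y), (21,X), (21,Y), (22,Y), (23,X), (27,Y), (30,X), (30,Y), (31,Y)
ranks: 5->1, 6->2, 8->3, 11->4, 12->5, 14->6, 15->7, 16->8, 21->9.5, 21->9.5, 22->11, 23->12, 27->13, 30->14.5, 30->14.5, 31->16
Step 2: Rank sum for X: R1 = 1 + 2 + 3 + 4 + 7 + 9.5 + 12 + 14.5 = 53.
Step 3: U_X = R1 - n1(n1+1)/2 = 53 - 8*9/2 = 53 - 36 = 17.
       U_Y = n1*n2 - U_X = 64 - 17 = 47.
Step 4: Ties are present, so use the tie-corrected normal approximation (with continuity correction) for the p-value.
Step 5: p-value = 0.127247; compare to alpha = 0.05. fail to reject H0.

U_X = 17, p = 0.127247, fail to reject H0 at alpha = 0.05.


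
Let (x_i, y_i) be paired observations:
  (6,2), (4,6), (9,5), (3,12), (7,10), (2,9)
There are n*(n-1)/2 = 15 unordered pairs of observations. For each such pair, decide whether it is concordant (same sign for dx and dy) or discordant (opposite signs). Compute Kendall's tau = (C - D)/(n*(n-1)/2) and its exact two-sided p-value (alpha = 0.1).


Step 1: Enumerate the 15 unordered pairs (i,j) with i<j and classify each by sign(x_j-x_i) * sign(y_j-y_i).
  (1,2):dx=-2,dy=+4->D; (1,3):dx=+3,dy=+3->C; (1,4):dx=-3,dy=+10->D; (1,5):dx=+1,dy=+8->C
  (1,6):dx=-4,dy=+7->D; (2,3):dx=+5,dy=-1->D; (2,4):dx=-1,dy=+6->D; (2,5):dx=+3,dy=+4->C
  (2,6):dx=-2,dy=+3->D; (3,4):dx=-6,dy=+7->D; (3,5):dx=-2,dy=+5->D; (3,6):dx=-7,dy=+4->D
  (4,5):dx=+4,dy=-2->D; (4,6):dx=-1,dy=-3->C; (5,6):dx=-5,dy=-1->C
Step 2: C = 5, D = 10, total pairs = 15.
Step 3: tau = (C - D)/(n(n-1)/2) = (5 - 10)/15 = -0.333333.
Step 4: Exact two-sided p-value (enumerate n! = 720 permutations of y under H0): p = 0.469444.
Step 5: alpha = 0.1. fail to reject H0.

tau_b = -0.3333 (C=5, D=10), p = 0.469444, fail to reject H0.


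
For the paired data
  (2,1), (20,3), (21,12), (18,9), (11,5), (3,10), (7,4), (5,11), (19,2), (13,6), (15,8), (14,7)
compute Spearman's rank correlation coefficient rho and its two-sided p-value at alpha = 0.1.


Step 1: Rank x and y separately (midranks; no ties here).
rank(x): 2->1, 20->11, 21->12, 18->9, 11->5, 3->2, 7->4, 5->3, 19->10, 13->6, 15->8, 14->7
rank(y): 1->1, 3->3, 12->12, 9->9, 5->5, 10->10, 4->4, 11->11, 2->2, 6->6, 8->8, 7->7
Step 2: d_i = R_x(i) - R_y(i); compute d_i^2.
  (1-1)^2=0, (11-3)^2=64, (12-12)^2=0, (9-9)^2=0, (5-5)^2=0, (2-10)^2=64, (4-4)^2=0, (3-11)^2=64, (10-2)^2=64, (6-6)^2=0, (8-8)^2=0, (7-7)^2=0
sum(d^2) = 256.
Step 3: rho = 1 - 6*256 / (12*(12^2 - 1)) = 1 - 1536/1716 = 0.104895.
Step 4: Under H0, t = rho * sqrt((n-2)/(1-rho^2)) = 0.3335 ~ t(10).
Step 5: Two-sided p-value from the t-distribution with 10 df = 0.745609.
Step 6: alpha = 0.1. fail to reject H0.

rho = 0.1049, p = 0.745609, fail to reject H0 at alpha = 0.1.
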